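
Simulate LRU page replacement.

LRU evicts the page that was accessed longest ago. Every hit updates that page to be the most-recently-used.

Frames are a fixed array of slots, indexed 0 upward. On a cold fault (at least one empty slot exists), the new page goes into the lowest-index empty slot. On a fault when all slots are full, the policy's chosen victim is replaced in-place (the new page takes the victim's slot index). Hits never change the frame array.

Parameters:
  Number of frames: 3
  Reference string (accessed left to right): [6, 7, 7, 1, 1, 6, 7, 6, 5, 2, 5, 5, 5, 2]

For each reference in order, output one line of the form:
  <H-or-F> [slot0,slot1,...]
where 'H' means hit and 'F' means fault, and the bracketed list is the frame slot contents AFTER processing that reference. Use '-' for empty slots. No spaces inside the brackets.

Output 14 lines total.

F [6,-,-]
F [6,7,-]
H [6,7,-]
F [6,7,1]
H [6,7,1]
H [6,7,1]
H [6,7,1]
H [6,7,1]
F [6,7,5]
F [6,2,5]
H [6,2,5]
H [6,2,5]
H [6,2,5]
H [6,2,5]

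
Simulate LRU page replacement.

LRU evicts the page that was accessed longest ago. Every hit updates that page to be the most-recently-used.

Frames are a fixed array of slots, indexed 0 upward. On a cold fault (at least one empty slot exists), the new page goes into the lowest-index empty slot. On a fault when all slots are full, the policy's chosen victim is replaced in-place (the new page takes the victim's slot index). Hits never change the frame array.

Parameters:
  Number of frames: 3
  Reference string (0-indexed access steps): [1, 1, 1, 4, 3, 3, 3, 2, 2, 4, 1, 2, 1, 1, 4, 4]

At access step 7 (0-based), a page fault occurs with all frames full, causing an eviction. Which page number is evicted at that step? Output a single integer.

Step 0: ref 1 -> FAULT, frames=[1,-,-]
Step 1: ref 1 -> HIT, frames=[1,-,-]
Step 2: ref 1 -> HIT, frames=[1,-,-]
Step 3: ref 4 -> FAULT, frames=[1,4,-]
Step 4: ref 3 -> FAULT, frames=[1,4,3]
Step 5: ref 3 -> HIT, frames=[1,4,3]
Step 6: ref 3 -> HIT, frames=[1,4,3]
Step 7: ref 2 -> FAULT, evict 1, frames=[2,4,3]
At step 7: evicted page 1

Answer: 1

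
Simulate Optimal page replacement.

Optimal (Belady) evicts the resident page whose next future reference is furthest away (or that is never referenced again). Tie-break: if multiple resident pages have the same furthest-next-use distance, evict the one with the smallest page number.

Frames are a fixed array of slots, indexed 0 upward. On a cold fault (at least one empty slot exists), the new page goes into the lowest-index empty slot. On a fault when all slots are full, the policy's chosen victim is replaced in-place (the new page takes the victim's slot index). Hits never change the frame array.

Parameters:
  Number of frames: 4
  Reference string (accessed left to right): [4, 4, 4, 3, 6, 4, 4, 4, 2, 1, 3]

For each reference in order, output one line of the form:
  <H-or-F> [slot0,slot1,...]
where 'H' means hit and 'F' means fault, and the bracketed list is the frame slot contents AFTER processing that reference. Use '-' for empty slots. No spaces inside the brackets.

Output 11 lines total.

F [4,-,-,-]
H [4,-,-,-]
H [4,-,-,-]
F [4,3,-,-]
F [4,3,6,-]
H [4,3,6,-]
H [4,3,6,-]
H [4,3,6,-]
F [4,3,6,2]
F [4,3,6,1]
H [4,3,6,1]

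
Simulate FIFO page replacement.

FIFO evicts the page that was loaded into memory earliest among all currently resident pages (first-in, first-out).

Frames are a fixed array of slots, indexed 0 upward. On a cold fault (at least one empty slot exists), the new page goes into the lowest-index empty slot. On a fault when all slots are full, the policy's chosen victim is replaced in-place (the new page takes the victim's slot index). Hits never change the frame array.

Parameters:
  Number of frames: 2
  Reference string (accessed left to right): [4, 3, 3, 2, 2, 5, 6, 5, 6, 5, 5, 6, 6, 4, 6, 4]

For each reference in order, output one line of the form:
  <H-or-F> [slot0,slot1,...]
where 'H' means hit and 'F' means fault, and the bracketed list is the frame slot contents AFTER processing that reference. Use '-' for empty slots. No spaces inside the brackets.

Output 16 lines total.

F [4,-]
F [4,3]
H [4,3]
F [2,3]
H [2,3]
F [2,5]
F [6,5]
H [6,5]
H [6,5]
H [6,5]
H [6,5]
H [6,5]
H [6,5]
F [6,4]
H [6,4]
H [6,4]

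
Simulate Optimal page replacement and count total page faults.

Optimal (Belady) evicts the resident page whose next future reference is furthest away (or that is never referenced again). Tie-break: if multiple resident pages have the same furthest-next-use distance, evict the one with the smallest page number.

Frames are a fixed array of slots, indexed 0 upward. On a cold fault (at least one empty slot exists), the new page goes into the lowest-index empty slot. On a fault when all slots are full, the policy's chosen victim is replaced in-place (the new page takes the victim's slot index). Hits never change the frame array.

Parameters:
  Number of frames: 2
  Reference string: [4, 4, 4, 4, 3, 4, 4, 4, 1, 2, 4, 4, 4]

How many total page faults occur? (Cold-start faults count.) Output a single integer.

Step 0: ref 4 → FAULT, frames=[4,-]
Step 1: ref 4 → HIT, frames=[4,-]
Step 2: ref 4 → HIT, frames=[4,-]
Step 3: ref 4 → HIT, frames=[4,-]
Step 4: ref 3 → FAULT, frames=[4,3]
Step 5: ref 4 → HIT, frames=[4,3]
Step 6: ref 4 → HIT, frames=[4,3]
Step 7: ref 4 → HIT, frames=[4,3]
Step 8: ref 1 → FAULT (evict 3), frames=[4,1]
Step 9: ref 2 → FAULT (evict 1), frames=[4,2]
Step 10: ref 4 → HIT, frames=[4,2]
Step 11: ref 4 → HIT, frames=[4,2]
Step 12: ref 4 → HIT, frames=[4,2]
Total faults: 4

Answer: 4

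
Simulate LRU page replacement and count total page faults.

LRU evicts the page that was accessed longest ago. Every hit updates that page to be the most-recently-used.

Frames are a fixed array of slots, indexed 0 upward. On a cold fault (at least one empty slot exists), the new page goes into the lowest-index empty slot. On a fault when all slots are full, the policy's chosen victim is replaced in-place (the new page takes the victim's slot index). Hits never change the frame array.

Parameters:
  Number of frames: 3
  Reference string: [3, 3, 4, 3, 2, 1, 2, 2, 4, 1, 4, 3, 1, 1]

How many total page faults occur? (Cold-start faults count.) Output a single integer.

Answer: 6

Derivation:
Step 0: ref 3 → FAULT, frames=[3,-,-]
Step 1: ref 3 → HIT, frames=[3,-,-]
Step 2: ref 4 → FAULT, frames=[3,4,-]
Step 3: ref 3 → HIT, frames=[3,4,-]
Step 4: ref 2 → FAULT, frames=[3,4,2]
Step 5: ref 1 → FAULT (evict 4), frames=[3,1,2]
Step 6: ref 2 → HIT, frames=[3,1,2]
Step 7: ref 2 → HIT, frames=[3,1,2]
Step 8: ref 4 → FAULT (evict 3), frames=[4,1,2]
Step 9: ref 1 → HIT, frames=[4,1,2]
Step 10: ref 4 → HIT, frames=[4,1,2]
Step 11: ref 3 → FAULT (evict 2), frames=[4,1,3]
Step 12: ref 1 → HIT, frames=[4,1,3]
Step 13: ref 1 → HIT, frames=[4,1,3]
Total faults: 6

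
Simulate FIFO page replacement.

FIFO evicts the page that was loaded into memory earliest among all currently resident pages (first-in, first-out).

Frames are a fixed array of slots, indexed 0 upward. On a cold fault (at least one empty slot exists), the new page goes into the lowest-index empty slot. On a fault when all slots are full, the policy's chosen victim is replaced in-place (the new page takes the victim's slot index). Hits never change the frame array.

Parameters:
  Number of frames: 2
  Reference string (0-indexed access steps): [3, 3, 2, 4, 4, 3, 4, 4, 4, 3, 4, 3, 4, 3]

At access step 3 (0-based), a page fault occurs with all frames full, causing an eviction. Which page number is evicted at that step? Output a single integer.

Answer: 3

Derivation:
Step 0: ref 3 -> FAULT, frames=[3,-]
Step 1: ref 3 -> HIT, frames=[3,-]
Step 2: ref 2 -> FAULT, frames=[3,2]
Step 3: ref 4 -> FAULT, evict 3, frames=[4,2]
At step 3: evicted page 3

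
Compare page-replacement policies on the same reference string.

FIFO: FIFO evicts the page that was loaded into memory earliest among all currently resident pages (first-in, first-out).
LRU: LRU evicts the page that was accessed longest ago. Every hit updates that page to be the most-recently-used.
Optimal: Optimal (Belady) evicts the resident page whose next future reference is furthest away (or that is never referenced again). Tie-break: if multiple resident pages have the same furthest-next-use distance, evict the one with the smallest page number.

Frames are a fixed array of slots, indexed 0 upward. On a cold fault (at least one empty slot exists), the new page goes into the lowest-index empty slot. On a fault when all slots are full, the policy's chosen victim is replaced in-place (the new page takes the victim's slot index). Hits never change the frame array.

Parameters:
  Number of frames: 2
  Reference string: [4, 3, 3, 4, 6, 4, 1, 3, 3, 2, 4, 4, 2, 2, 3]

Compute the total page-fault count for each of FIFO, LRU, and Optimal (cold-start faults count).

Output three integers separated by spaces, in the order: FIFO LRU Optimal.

--- FIFO ---
  step 0: ref 4 -> FAULT, frames=[4,-] (faults so far: 1)
  step 1: ref 3 -> FAULT, frames=[4,3] (faults so far: 2)
  step 2: ref 3 -> HIT, frames=[4,3] (faults so far: 2)
  step 3: ref 4 -> HIT, frames=[4,3] (faults so far: 2)
  step 4: ref 6 -> FAULT, evict 4, frames=[6,3] (faults so far: 3)
  step 5: ref 4 -> FAULT, evict 3, frames=[6,4] (faults so far: 4)
  step 6: ref 1 -> FAULT, evict 6, frames=[1,4] (faults so far: 5)
  step 7: ref 3 -> FAULT, evict 4, frames=[1,3] (faults so far: 6)
  step 8: ref 3 -> HIT, frames=[1,3] (faults so far: 6)
  step 9: ref 2 -> FAULT, evict 1, frames=[2,3] (faults so far: 7)
  step 10: ref 4 -> FAULT, evict 3, frames=[2,4] (faults so far: 8)
  step 11: ref 4 -> HIT, frames=[2,4] (faults so far: 8)
  step 12: ref 2 -> HIT, frames=[2,4] (faults so far: 8)
  step 13: ref 2 -> HIT, frames=[2,4] (faults so far: 8)
  step 14: ref 3 -> FAULT, evict 2, frames=[3,4] (faults so far: 9)
  FIFO total faults: 9
--- LRU ---
  step 0: ref 4 -> FAULT, frames=[4,-] (faults so far: 1)
  step 1: ref 3 -> FAULT, frames=[4,3] (faults so far: 2)
  step 2: ref 3 -> HIT, frames=[4,3] (faults so far: 2)
  step 3: ref 4 -> HIT, frames=[4,3] (faults so far: 2)
  step 4: ref 6 -> FAULT, evict 3, frames=[4,6] (faults so far: 3)
  step 5: ref 4 -> HIT, frames=[4,6] (faults so far: 3)
  step 6: ref 1 -> FAULT, evict 6, frames=[4,1] (faults so far: 4)
  step 7: ref 3 -> FAULT, evict 4, frames=[3,1] (faults so far: 5)
  step 8: ref 3 -> HIT, frames=[3,1] (faults so far: 5)
  step 9: ref 2 -> FAULT, evict 1, frames=[3,2] (faults so far: 6)
  step 10: ref 4 -> FAULT, evict 3, frames=[4,2] (faults so far: 7)
  step 11: ref 4 -> HIT, frames=[4,2] (faults so far: 7)
  step 12: ref 2 -> HIT, frames=[4,2] (faults so far: 7)
  step 13: ref 2 -> HIT, frames=[4,2] (faults so far: 7)
  step 14: ref 3 -> FAULT, evict 4, frames=[3,2] (faults so far: 8)
  LRU total faults: 8
--- Optimal ---
  step 0: ref 4 -> FAULT, frames=[4,-] (faults so far: 1)
  step 1: ref 3 -> FAULT, frames=[4,3] (faults so far: 2)
  step 2: ref 3 -> HIT, frames=[4,3] (faults so far: 2)
  step 3: ref 4 -> HIT, frames=[4,3] (faults so far: 2)
  step 4: ref 6 -> FAULT, evict 3, frames=[4,6] (faults so far: 3)
  step 5: ref 4 -> HIT, frames=[4,6] (faults so far: 3)
  step 6: ref 1 -> FAULT, evict 6, frames=[4,1] (faults so far: 4)
  step 7: ref 3 -> FAULT, evict 1, frames=[4,3] (faults so far: 5)
  step 8: ref 3 -> HIT, frames=[4,3] (faults so far: 5)
  step 9: ref 2 -> FAULT, evict 3, frames=[4,2] (faults so far: 6)
  step 10: ref 4 -> HIT, frames=[4,2] (faults so far: 6)
  step 11: ref 4 -> HIT, frames=[4,2] (faults so far: 6)
  step 12: ref 2 -> HIT, frames=[4,2] (faults so far: 6)
  step 13: ref 2 -> HIT, frames=[4,2] (faults so far: 6)
  step 14: ref 3 -> FAULT, evict 2, frames=[4,3] (faults so far: 7)
  Optimal total faults: 7

Answer: 9 8 7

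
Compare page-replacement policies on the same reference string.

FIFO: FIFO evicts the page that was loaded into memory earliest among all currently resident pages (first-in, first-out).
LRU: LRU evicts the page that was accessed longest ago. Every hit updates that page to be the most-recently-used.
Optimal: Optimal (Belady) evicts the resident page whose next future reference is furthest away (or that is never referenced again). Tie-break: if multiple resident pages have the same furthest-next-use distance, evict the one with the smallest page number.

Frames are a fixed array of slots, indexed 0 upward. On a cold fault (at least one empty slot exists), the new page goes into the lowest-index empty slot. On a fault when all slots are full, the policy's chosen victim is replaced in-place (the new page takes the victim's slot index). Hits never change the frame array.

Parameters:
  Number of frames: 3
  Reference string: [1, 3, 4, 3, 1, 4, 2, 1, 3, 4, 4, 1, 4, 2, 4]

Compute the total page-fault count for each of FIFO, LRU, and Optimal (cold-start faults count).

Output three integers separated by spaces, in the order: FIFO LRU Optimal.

Answer: 8 7 5

Derivation:
--- FIFO ---
  step 0: ref 1 -> FAULT, frames=[1,-,-] (faults so far: 1)
  step 1: ref 3 -> FAULT, frames=[1,3,-] (faults so far: 2)
  step 2: ref 4 -> FAULT, frames=[1,3,4] (faults so far: 3)
  step 3: ref 3 -> HIT, frames=[1,3,4] (faults so far: 3)
  step 4: ref 1 -> HIT, frames=[1,3,4] (faults so far: 3)
  step 5: ref 4 -> HIT, frames=[1,3,4] (faults so far: 3)
  step 6: ref 2 -> FAULT, evict 1, frames=[2,3,4] (faults so far: 4)
  step 7: ref 1 -> FAULT, evict 3, frames=[2,1,4] (faults so far: 5)
  step 8: ref 3 -> FAULT, evict 4, frames=[2,1,3] (faults so far: 6)
  step 9: ref 4 -> FAULT, evict 2, frames=[4,1,3] (faults so far: 7)
  step 10: ref 4 -> HIT, frames=[4,1,3] (faults so far: 7)
  step 11: ref 1 -> HIT, frames=[4,1,3] (faults so far: 7)
  step 12: ref 4 -> HIT, frames=[4,1,3] (faults so far: 7)
  step 13: ref 2 -> FAULT, evict 1, frames=[4,2,3] (faults so far: 8)
  step 14: ref 4 -> HIT, frames=[4,2,3] (faults so far: 8)
  FIFO total faults: 8
--- LRU ---
  step 0: ref 1 -> FAULT, frames=[1,-,-] (faults so far: 1)
  step 1: ref 3 -> FAULT, frames=[1,3,-] (faults so far: 2)
  step 2: ref 4 -> FAULT, frames=[1,3,4] (faults so far: 3)
  step 3: ref 3 -> HIT, frames=[1,3,4] (faults so far: 3)
  step 4: ref 1 -> HIT, frames=[1,3,4] (faults so far: 3)
  step 5: ref 4 -> HIT, frames=[1,3,4] (faults so far: 3)
  step 6: ref 2 -> FAULT, evict 3, frames=[1,2,4] (faults so far: 4)
  step 7: ref 1 -> HIT, frames=[1,2,4] (faults so far: 4)
  step 8: ref 3 -> FAULT, evict 4, frames=[1,2,3] (faults so far: 5)
  step 9: ref 4 -> FAULT, evict 2, frames=[1,4,3] (faults so far: 6)
  step 10: ref 4 -> HIT, frames=[1,4,3] (faults so far: 6)
  step 11: ref 1 -> HIT, frames=[1,4,3] (faults so far: 6)
  step 12: ref 4 -> HIT, frames=[1,4,3] (faults so far: 6)
  step 13: ref 2 -> FAULT, evict 3, frames=[1,4,2] (faults so far: 7)
  step 14: ref 4 -> HIT, frames=[1,4,2] (faults so far: 7)
  LRU total faults: 7
--- Optimal ---
  step 0: ref 1 -> FAULT, frames=[1,-,-] (faults so far: 1)
  step 1: ref 3 -> FAULT, frames=[1,3,-] (faults so far: 2)
  step 2: ref 4 -> FAULT, frames=[1,3,4] (faults so far: 3)
  step 3: ref 3 -> HIT, frames=[1,3,4] (faults so far: 3)
  step 4: ref 1 -> HIT, frames=[1,3,4] (faults so far: 3)
  step 5: ref 4 -> HIT, frames=[1,3,4] (faults so far: 3)
  step 6: ref 2 -> FAULT, evict 4, frames=[1,3,2] (faults so far: 4)
  step 7: ref 1 -> HIT, frames=[1,3,2] (faults so far: 4)
  step 8: ref 3 -> HIT, frames=[1,3,2] (faults so far: 4)
  step 9: ref 4 -> FAULT, evict 3, frames=[1,4,2] (faults so far: 5)
  step 10: ref 4 -> HIT, frames=[1,4,2] (faults so far: 5)
  step 11: ref 1 -> HIT, frames=[1,4,2] (faults so far: 5)
  step 12: ref 4 -> HIT, frames=[1,4,2] (faults so far: 5)
  step 13: ref 2 -> HIT, frames=[1,4,2] (faults so far: 5)
  step 14: ref 4 -> HIT, frames=[1,4,2] (faults so far: 5)
  Optimal total faults: 5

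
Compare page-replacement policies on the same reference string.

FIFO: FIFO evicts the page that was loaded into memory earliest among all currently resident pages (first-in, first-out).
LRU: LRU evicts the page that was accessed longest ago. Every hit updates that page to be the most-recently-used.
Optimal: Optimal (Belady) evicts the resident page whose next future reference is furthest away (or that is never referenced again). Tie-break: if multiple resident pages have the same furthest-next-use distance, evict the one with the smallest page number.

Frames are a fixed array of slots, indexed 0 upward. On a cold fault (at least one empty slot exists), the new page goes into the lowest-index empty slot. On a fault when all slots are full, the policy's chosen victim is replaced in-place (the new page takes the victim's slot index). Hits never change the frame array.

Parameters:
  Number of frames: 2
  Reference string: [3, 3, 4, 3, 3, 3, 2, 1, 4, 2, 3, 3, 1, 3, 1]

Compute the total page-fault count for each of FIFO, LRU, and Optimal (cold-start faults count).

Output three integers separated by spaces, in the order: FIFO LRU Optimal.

Answer: 8 8 6

Derivation:
--- FIFO ---
  step 0: ref 3 -> FAULT, frames=[3,-] (faults so far: 1)
  step 1: ref 3 -> HIT, frames=[3,-] (faults so far: 1)
  step 2: ref 4 -> FAULT, frames=[3,4] (faults so far: 2)
  step 3: ref 3 -> HIT, frames=[3,4] (faults so far: 2)
  step 4: ref 3 -> HIT, frames=[3,4] (faults so far: 2)
  step 5: ref 3 -> HIT, frames=[3,4] (faults so far: 2)
  step 6: ref 2 -> FAULT, evict 3, frames=[2,4] (faults so far: 3)
  step 7: ref 1 -> FAULT, evict 4, frames=[2,1] (faults so far: 4)
  step 8: ref 4 -> FAULT, evict 2, frames=[4,1] (faults so far: 5)
  step 9: ref 2 -> FAULT, evict 1, frames=[4,2] (faults so far: 6)
  step 10: ref 3 -> FAULT, evict 4, frames=[3,2] (faults so far: 7)
  step 11: ref 3 -> HIT, frames=[3,2] (faults so far: 7)
  step 12: ref 1 -> FAULT, evict 2, frames=[3,1] (faults so far: 8)
  step 13: ref 3 -> HIT, frames=[3,1] (faults so far: 8)
  step 14: ref 1 -> HIT, frames=[3,1] (faults so far: 8)
  FIFO total faults: 8
--- LRU ---
  step 0: ref 3 -> FAULT, frames=[3,-] (faults so far: 1)
  step 1: ref 3 -> HIT, frames=[3,-] (faults so far: 1)
  step 2: ref 4 -> FAULT, frames=[3,4] (faults so far: 2)
  step 3: ref 3 -> HIT, frames=[3,4] (faults so far: 2)
  step 4: ref 3 -> HIT, frames=[3,4] (faults so far: 2)
  step 5: ref 3 -> HIT, frames=[3,4] (faults so far: 2)
  step 6: ref 2 -> FAULT, evict 4, frames=[3,2] (faults so far: 3)
  step 7: ref 1 -> FAULT, evict 3, frames=[1,2] (faults so far: 4)
  step 8: ref 4 -> FAULT, evict 2, frames=[1,4] (faults so far: 5)
  step 9: ref 2 -> FAULT, evict 1, frames=[2,4] (faults so far: 6)
  step 10: ref 3 -> FAULT, evict 4, frames=[2,3] (faults so far: 7)
  step 11: ref 3 -> HIT, frames=[2,3] (faults so far: 7)
  step 12: ref 1 -> FAULT, evict 2, frames=[1,3] (faults so far: 8)
  step 13: ref 3 -> HIT, frames=[1,3] (faults so far: 8)
  step 14: ref 1 -> HIT, frames=[1,3] (faults so far: 8)
  LRU total faults: 8
--- Optimal ---
  step 0: ref 3 -> FAULT, frames=[3,-] (faults so far: 1)
  step 1: ref 3 -> HIT, frames=[3,-] (faults so far: 1)
  step 2: ref 4 -> FAULT, frames=[3,4] (faults so far: 2)
  step 3: ref 3 -> HIT, frames=[3,4] (faults so far: 2)
  step 4: ref 3 -> HIT, frames=[3,4] (faults so far: 2)
  step 5: ref 3 -> HIT, frames=[3,4] (faults so far: 2)
  step 6: ref 2 -> FAULT, evict 3, frames=[2,4] (faults so far: 3)
  step 7: ref 1 -> FAULT, evict 2, frames=[1,4] (faults so far: 4)
  step 8: ref 4 -> HIT, frames=[1,4] (faults so far: 4)
  step 9: ref 2 -> FAULT, evict 4, frames=[1,2] (faults so far: 5)
  step 10: ref 3 -> FAULT, evict 2, frames=[1,3] (faults so far: 6)
  step 11: ref 3 -> HIT, frames=[1,3] (faults so far: 6)
  step 12: ref 1 -> HIT, frames=[1,3] (faults so far: 6)
  step 13: ref 3 -> HIT, frames=[1,3] (faults so far: 6)
  step 14: ref 1 -> HIT, frames=[1,3] (faults so far: 6)
  Optimal total faults: 6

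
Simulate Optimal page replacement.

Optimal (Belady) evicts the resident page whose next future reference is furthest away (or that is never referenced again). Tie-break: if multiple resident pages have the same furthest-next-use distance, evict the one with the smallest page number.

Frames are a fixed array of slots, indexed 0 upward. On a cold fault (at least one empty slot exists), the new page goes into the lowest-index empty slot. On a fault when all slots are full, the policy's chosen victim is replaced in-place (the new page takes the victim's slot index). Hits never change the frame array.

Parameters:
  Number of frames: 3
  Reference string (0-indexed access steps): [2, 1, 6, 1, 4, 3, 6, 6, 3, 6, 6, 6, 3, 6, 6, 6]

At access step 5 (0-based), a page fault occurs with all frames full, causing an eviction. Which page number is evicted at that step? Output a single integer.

Answer: 2

Derivation:
Step 0: ref 2 -> FAULT, frames=[2,-,-]
Step 1: ref 1 -> FAULT, frames=[2,1,-]
Step 2: ref 6 -> FAULT, frames=[2,1,6]
Step 3: ref 1 -> HIT, frames=[2,1,6]
Step 4: ref 4 -> FAULT, evict 1, frames=[2,4,6]
Step 5: ref 3 -> FAULT, evict 2, frames=[3,4,6]
At step 5: evicted page 2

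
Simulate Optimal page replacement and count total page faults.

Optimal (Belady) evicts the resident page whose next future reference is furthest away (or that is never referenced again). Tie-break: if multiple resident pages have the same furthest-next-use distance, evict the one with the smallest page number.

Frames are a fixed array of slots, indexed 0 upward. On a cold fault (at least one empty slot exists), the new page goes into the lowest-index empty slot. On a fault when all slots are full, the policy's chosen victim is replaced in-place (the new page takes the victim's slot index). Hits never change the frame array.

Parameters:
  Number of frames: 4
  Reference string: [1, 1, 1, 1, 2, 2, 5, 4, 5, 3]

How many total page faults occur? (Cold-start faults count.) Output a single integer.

Answer: 5

Derivation:
Step 0: ref 1 → FAULT, frames=[1,-,-,-]
Step 1: ref 1 → HIT, frames=[1,-,-,-]
Step 2: ref 1 → HIT, frames=[1,-,-,-]
Step 3: ref 1 → HIT, frames=[1,-,-,-]
Step 4: ref 2 → FAULT, frames=[1,2,-,-]
Step 5: ref 2 → HIT, frames=[1,2,-,-]
Step 6: ref 5 → FAULT, frames=[1,2,5,-]
Step 7: ref 4 → FAULT, frames=[1,2,5,4]
Step 8: ref 5 → HIT, frames=[1,2,5,4]
Step 9: ref 3 → FAULT (evict 1), frames=[3,2,5,4]
Total faults: 5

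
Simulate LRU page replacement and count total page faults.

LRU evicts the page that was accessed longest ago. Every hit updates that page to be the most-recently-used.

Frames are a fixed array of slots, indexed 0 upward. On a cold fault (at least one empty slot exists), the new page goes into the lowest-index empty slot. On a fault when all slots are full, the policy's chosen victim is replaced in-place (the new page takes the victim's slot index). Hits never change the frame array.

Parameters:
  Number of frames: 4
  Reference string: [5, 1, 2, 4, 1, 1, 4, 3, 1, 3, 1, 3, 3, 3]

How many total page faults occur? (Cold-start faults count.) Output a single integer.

Answer: 5

Derivation:
Step 0: ref 5 → FAULT, frames=[5,-,-,-]
Step 1: ref 1 → FAULT, frames=[5,1,-,-]
Step 2: ref 2 → FAULT, frames=[5,1,2,-]
Step 3: ref 4 → FAULT, frames=[5,1,2,4]
Step 4: ref 1 → HIT, frames=[5,1,2,4]
Step 5: ref 1 → HIT, frames=[5,1,2,4]
Step 6: ref 4 → HIT, frames=[5,1,2,4]
Step 7: ref 3 → FAULT (evict 5), frames=[3,1,2,4]
Step 8: ref 1 → HIT, frames=[3,1,2,4]
Step 9: ref 3 → HIT, frames=[3,1,2,4]
Step 10: ref 1 → HIT, frames=[3,1,2,4]
Step 11: ref 3 → HIT, frames=[3,1,2,4]
Step 12: ref 3 → HIT, frames=[3,1,2,4]
Step 13: ref 3 → HIT, frames=[3,1,2,4]
Total faults: 5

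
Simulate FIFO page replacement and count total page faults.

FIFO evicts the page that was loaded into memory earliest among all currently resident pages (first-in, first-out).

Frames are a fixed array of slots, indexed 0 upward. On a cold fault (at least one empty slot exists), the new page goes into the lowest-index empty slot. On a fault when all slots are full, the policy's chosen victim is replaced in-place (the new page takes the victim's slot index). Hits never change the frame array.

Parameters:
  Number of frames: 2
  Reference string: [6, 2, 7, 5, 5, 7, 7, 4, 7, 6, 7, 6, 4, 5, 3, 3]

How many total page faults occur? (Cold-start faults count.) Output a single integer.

Step 0: ref 6 → FAULT, frames=[6,-]
Step 1: ref 2 → FAULT, frames=[6,2]
Step 2: ref 7 → FAULT (evict 6), frames=[7,2]
Step 3: ref 5 → FAULT (evict 2), frames=[7,5]
Step 4: ref 5 → HIT, frames=[7,5]
Step 5: ref 7 → HIT, frames=[7,5]
Step 6: ref 7 → HIT, frames=[7,5]
Step 7: ref 4 → FAULT (evict 7), frames=[4,5]
Step 8: ref 7 → FAULT (evict 5), frames=[4,7]
Step 9: ref 6 → FAULT (evict 4), frames=[6,7]
Step 10: ref 7 → HIT, frames=[6,7]
Step 11: ref 6 → HIT, frames=[6,7]
Step 12: ref 4 → FAULT (evict 7), frames=[6,4]
Step 13: ref 5 → FAULT (evict 6), frames=[5,4]
Step 14: ref 3 → FAULT (evict 4), frames=[5,3]
Step 15: ref 3 → HIT, frames=[5,3]
Total faults: 10

Answer: 10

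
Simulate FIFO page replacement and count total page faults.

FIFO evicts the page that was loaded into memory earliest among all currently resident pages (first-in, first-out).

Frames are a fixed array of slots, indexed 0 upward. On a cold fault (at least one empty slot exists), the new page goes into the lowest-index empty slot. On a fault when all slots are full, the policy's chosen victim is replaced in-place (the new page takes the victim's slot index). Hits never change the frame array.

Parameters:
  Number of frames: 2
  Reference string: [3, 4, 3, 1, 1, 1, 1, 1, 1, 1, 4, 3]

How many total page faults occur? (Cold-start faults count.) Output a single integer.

Step 0: ref 3 → FAULT, frames=[3,-]
Step 1: ref 4 → FAULT, frames=[3,4]
Step 2: ref 3 → HIT, frames=[3,4]
Step 3: ref 1 → FAULT (evict 3), frames=[1,4]
Step 4: ref 1 → HIT, frames=[1,4]
Step 5: ref 1 → HIT, frames=[1,4]
Step 6: ref 1 → HIT, frames=[1,4]
Step 7: ref 1 → HIT, frames=[1,4]
Step 8: ref 1 → HIT, frames=[1,4]
Step 9: ref 1 → HIT, frames=[1,4]
Step 10: ref 4 → HIT, frames=[1,4]
Step 11: ref 3 → FAULT (evict 4), frames=[1,3]
Total faults: 4

Answer: 4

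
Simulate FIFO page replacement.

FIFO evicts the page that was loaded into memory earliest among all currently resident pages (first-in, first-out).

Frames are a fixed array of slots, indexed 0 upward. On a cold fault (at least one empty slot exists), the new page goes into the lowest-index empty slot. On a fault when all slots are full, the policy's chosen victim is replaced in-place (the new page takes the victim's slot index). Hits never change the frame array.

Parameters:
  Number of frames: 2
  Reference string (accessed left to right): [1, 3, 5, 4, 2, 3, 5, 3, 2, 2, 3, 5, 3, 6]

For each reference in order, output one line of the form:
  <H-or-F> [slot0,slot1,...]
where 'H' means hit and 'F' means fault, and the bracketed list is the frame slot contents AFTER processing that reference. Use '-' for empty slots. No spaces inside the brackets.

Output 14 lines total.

F [1,-]
F [1,3]
F [5,3]
F [5,4]
F [2,4]
F [2,3]
F [5,3]
H [5,3]
F [5,2]
H [5,2]
F [3,2]
F [3,5]
H [3,5]
F [6,5]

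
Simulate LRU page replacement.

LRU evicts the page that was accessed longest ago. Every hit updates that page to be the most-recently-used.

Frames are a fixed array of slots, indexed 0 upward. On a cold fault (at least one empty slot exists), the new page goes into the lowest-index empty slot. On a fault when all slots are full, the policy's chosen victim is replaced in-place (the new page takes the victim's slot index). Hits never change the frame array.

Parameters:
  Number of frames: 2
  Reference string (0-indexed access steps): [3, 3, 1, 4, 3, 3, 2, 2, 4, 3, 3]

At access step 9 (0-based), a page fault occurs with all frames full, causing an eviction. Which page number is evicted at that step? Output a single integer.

Step 0: ref 3 -> FAULT, frames=[3,-]
Step 1: ref 3 -> HIT, frames=[3,-]
Step 2: ref 1 -> FAULT, frames=[3,1]
Step 3: ref 4 -> FAULT, evict 3, frames=[4,1]
Step 4: ref 3 -> FAULT, evict 1, frames=[4,3]
Step 5: ref 3 -> HIT, frames=[4,3]
Step 6: ref 2 -> FAULT, evict 4, frames=[2,3]
Step 7: ref 2 -> HIT, frames=[2,3]
Step 8: ref 4 -> FAULT, evict 3, frames=[2,4]
Step 9: ref 3 -> FAULT, evict 2, frames=[3,4]
At step 9: evicted page 2

Answer: 2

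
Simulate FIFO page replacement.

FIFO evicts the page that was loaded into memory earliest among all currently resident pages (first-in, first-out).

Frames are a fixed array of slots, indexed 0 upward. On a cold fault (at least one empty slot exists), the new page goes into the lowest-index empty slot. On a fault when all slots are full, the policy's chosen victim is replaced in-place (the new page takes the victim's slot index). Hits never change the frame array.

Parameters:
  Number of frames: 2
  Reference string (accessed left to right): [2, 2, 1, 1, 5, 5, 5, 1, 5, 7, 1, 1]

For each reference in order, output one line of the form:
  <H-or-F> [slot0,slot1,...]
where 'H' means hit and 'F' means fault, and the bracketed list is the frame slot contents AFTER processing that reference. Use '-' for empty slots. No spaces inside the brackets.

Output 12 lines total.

F [2,-]
H [2,-]
F [2,1]
H [2,1]
F [5,1]
H [5,1]
H [5,1]
H [5,1]
H [5,1]
F [5,7]
F [1,7]
H [1,7]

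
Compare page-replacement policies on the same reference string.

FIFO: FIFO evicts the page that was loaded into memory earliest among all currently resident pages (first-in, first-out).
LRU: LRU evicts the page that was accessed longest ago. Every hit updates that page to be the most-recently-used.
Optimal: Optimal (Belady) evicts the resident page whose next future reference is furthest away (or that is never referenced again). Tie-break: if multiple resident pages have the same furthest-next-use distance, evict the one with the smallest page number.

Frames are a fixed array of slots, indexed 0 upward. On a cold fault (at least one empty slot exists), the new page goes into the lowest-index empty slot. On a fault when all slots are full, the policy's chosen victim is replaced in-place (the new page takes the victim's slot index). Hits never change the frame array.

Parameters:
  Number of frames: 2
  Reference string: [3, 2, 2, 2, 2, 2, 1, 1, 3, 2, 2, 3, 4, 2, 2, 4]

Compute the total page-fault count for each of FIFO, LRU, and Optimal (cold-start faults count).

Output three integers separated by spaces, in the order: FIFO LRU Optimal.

Answer: 6 7 5

Derivation:
--- FIFO ---
  step 0: ref 3 -> FAULT, frames=[3,-] (faults so far: 1)
  step 1: ref 2 -> FAULT, frames=[3,2] (faults so far: 2)
  step 2: ref 2 -> HIT, frames=[3,2] (faults so far: 2)
  step 3: ref 2 -> HIT, frames=[3,2] (faults so far: 2)
  step 4: ref 2 -> HIT, frames=[3,2] (faults so far: 2)
  step 5: ref 2 -> HIT, frames=[3,2] (faults so far: 2)
  step 6: ref 1 -> FAULT, evict 3, frames=[1,2] (faults so far: 3)
  step 7: ref 1 -> HIT, frames=[1,2] (faults so far: 3)
  step 8: ref 3 -> FAULT, evict 2, frames=[1,3] (faults so far: 4)
  step 9: ref 2 -> FAULT, evict 1, frames=[2,3] (faults so far: 5)
  step 10: ref 2 -> HIT, frames=[2,3] (faults so far: 5)
  step 11: ref 3 -> HIT, frames=[2,3] (faults so far: 5)
  step 12: ref 4 -> FAULT, evict 3, frames=[2,4] (faults so far: 6)
  step 13: ref 2 -> HIT, frames=[2,4] (faults so far: 6)
  step 14: ref 2 -> HIT, frames=[2,4] (faults so far: 6)
  step 15: ref 4 -> HIT, frames=[2,4] (faults so far: 6)
  FIFO total faults: 6
--- LRU ---
  step 0: ref 3 -> FAULT, frames=[3,-] (faults so far: 1)
  step 1: ref 2 -> FAULT, frames=[3,2] (faults so far: 2)
  step 2: ref 2 -> HIT, frames=[3,2] (faults so far: 2)
  step 3: ref 2 -> HIT, frames=[3,2] (faults so far: 2)
  step 4: ref 2 -> HIT, frames=[3,2] (faults so far: 2)
  step 5: ref 2 -> HIT, frames=[3,2] (faults so far: 2)
  step 6: ref 1 -> FAULT, evict 3, frames=[1,2] (faults so far: 3)
  step 7: ref 1 -> HIT, frames=[1,2] (faults so far: 3)
  step 8: ref 3 -> FAULT, evict 2, frames=[1,3] (faults so far: 4)
  step 9: ref 2 -> FAULT, evict 1, frames=[2,3] (faults so far: 5)
  step 10: ref 2 -> HIT, frames=[2,3] (faults so far: 5)
  step 11: ref 3 -> HIT, frames=[2,3] (faults so far: 5)
  step 12: ref 4 -> FAULT, evict 2, frames=[4,3] (faults so far: 6)
  step 13: ref 2 -> FAULT, evict 3, frames=[4,2] (faults so far: 7)
  step 14: ref 2 -> HIT, frames=[4,2] (faults so far: 7)
  step 15: ref 4 -> HIT, frames=[4,2] (faults so far: 7)
  LRU total faults: 7
--- Optimal ---
  step 0: ref 3 -> FAULT, frames=[3,-] (faults so far: 1)
  step 1: ref 2 -> FAULT, frames=[3,2] (faults so far: 2)
  step 2: ref 2 -> HIT, frames=[3,2] (faults so far: 2)
  step 3: ref 2 -> HIT, frames=[3,2] (faults so far: 2)
  step 4: ref 2 -> HIT, frames=[3,2] (faults so far: 2)
  step 5: ref 2 -> HIT, frames=[3,2] (faults so far: 2)
  step 6: ref 1 -> FAULT, evict 2, frames=[3,1] (faults so far: 3)
  step 7: ref 1 -> HIT, frames=[3,1] (faults so far: 3)
  step 8: ref 3 -> HIT, frames=[3,1] (faults so far: 3)
  step 9: ref 2 -> FAULT, evict 1, frames=[3,2] (faults so far: 4)
  step 10: ref 2 -> HIT, frames=[3,2] (faults so far: 4)
  step 11: ref 3 -> HIT, frames=[3,2] (faults so far: 4)
  step 12: ref 4 -> FAULT, evict 3, frames=[4,2] (faults so far: 5)
  step 13: ref 2 -> HIT, frames=[4,2] (faults so far: 5)
  step 14: ref 2 -> HIT, frames=[4,2] (faults so far: 5)
  step 15: ref 4 -> HIT, frames=[4,2] (faults so far: 5)
  Optimal total faults: 5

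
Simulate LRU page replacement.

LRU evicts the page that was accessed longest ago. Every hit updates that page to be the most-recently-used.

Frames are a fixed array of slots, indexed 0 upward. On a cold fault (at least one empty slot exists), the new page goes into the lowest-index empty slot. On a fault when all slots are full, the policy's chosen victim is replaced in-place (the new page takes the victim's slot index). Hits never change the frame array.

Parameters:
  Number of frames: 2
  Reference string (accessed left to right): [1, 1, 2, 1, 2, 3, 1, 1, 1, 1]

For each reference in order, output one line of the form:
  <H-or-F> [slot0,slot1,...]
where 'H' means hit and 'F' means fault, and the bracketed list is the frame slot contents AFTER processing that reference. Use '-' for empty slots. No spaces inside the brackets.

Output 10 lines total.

F [1,-]
H [1,-]
F [1,2]
H [1,2]
H [1,2]
F [3,2]
F [3,1]
H [3,1]
H [3,1]
H [3,1]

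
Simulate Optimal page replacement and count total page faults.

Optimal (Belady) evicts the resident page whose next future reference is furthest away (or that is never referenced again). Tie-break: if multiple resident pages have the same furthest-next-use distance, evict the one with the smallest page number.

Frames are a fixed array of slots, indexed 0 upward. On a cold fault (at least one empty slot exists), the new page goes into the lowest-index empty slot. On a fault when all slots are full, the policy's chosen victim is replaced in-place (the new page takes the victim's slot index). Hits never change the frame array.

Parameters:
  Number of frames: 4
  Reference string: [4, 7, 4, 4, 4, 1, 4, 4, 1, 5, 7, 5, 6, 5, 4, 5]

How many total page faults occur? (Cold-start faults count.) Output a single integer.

Answer: 5

Derivation:
Step 0: ref 4 → FAULT, frames=[4,-,-,-]
Step 1: ref 7 → FAULT, frames=[4,7,-,-]
Step 2: ref 4 → HIT, frames=[4,7,-,-]
Step 3: ref 4 → HIT, frames=[4,7,-,-]
Step 4: ref 4 → HIT, frames=[4,7,-,-]
Step 5: ref 1 → FAULT, frames=[4,7,1,-]
Step 6: ref 4 → HIT, frames=[4,7,1,-]
Step 7: ref 4 → HIT, frames=[4,7,1,-]
Step 8: ref 1 → HIT, frames=[4,7,1,-]
Step 9: ref 5 → FAULT, frames=[4,7,1,5]
Step 10: ref 7 → HIT, frames=[4,7,1,5]
Step 11: ref 5 → HIT, frames=[4,7,1,5]
Step 12: ref 6 → FAULT (evict 1), frames=[4,7,6,5]
Step 13: ref 5 → HIT, frames=[4,7,6,5]
Step 14: ref 4 → HIT, frames=[4,7,6,5]
Step 15: ref 5 → HIT, frames=[4,7,6,5]
Total faults: 5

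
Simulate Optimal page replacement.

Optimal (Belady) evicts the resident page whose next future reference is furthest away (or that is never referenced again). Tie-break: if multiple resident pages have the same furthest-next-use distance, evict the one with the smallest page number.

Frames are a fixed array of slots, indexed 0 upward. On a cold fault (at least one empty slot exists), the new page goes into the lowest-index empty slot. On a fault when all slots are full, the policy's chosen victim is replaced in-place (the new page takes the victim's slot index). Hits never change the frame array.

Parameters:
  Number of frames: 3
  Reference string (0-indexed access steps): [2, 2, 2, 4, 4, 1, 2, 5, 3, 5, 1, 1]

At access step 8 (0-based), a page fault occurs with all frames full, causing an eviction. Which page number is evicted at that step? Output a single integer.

Step 0: ref 2 -> FAULT, frames=[2,-,-]
Step 1: ref 2 -> HIT, frames=[2,-,-]
Step 2: ref 2 -> HIT, frames=[2,-,-]
Step 3: ref 4 -> FAULT, frames=[2,4,-]
Step 4: ref 4 -> HIT, frames=[2,4,-]
Step 5: ref 1 -> FAULT, frames=[2,4,1]
Step 6: ref 2 -> HIT, frames=[2,4,1]
Step 7: ref 5 -> FAULT, evict 2, frames=[5,4,1]
Step 8: ref 3 -> FAULT, evict 4, frames=[5,3,1]
At step 8: evicted page 4

Answer: 4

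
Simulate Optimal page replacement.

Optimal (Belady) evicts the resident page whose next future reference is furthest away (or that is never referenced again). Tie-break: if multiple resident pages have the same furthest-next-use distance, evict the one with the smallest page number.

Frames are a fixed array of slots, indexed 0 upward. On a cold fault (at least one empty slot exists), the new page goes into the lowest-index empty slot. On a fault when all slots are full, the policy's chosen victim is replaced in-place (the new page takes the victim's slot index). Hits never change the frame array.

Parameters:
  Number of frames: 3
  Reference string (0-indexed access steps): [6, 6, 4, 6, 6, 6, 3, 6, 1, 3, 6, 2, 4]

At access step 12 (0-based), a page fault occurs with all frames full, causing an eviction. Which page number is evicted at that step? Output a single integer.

Answer: 2

Derivation:
Step 0: ref 6 -> FAULT, frames=[6,-,-]
Step 1: ref 6 -> HIT, frames=[6,-,-]
Step 2: ref 4 -> FAULT, frames=[6,4,-]
Step 3: ref 6 -> HIT, frames=[6,4,-]
Step 4: ref 6 -> HIT, frames=[6,4,-]
Step 5: ref 6 -> HIT, frames=[6,4,-]
Step 6: ref 3 -> FAULT, frames=[6,4,3]
Step 7: ref 6 -> HIT, frames=[6,4,3]
Step 8: ref 1 -> FAULT, evict 4, frames=[6,1,3]
Step 9: ref 3 -> HIT, frames=[6,1,3]
Step 10: ref 6 -> HIT, frames=[6,1,3]
Step 11: ref 2 -> FAULT, evict 1, frames=[6,2,3]
Step 12: ref 4 -> FAULT, evict 2, frames=[6,4,3]
At step 12: evicted page 2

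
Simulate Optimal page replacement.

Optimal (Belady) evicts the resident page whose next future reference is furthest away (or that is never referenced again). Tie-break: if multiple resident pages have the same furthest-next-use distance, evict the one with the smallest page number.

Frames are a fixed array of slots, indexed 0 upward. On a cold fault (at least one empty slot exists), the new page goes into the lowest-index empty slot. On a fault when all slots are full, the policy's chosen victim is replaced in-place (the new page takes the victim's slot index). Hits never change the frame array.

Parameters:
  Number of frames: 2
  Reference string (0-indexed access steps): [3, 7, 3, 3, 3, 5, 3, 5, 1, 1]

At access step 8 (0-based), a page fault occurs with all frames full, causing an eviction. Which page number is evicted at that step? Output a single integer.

Answer: 3

Derivation:
Step 0: ref 3 -> FAULT, frames=[3,-]
Step 1: ref 7 -> FAULT, frames=[3,7]
Step 2: ref 3 -> HIT, frames=[3,7]
Step 3: ref 3 -> HIT, frames=[3,7]
Step 4: ref 3 -> HIT, frames=[3,7]
Step 5: ref 5 -> FAULT, evict 7, frames=[3,5]
Step 6: ref 3 -> HIT, frames=[3,5]
Step 7: ref 5 -> HIT, frames=[3,5]
Step 8: ref 1 -> FAULT, evict 3, frames=[1,5]
At step 8: evicted page 3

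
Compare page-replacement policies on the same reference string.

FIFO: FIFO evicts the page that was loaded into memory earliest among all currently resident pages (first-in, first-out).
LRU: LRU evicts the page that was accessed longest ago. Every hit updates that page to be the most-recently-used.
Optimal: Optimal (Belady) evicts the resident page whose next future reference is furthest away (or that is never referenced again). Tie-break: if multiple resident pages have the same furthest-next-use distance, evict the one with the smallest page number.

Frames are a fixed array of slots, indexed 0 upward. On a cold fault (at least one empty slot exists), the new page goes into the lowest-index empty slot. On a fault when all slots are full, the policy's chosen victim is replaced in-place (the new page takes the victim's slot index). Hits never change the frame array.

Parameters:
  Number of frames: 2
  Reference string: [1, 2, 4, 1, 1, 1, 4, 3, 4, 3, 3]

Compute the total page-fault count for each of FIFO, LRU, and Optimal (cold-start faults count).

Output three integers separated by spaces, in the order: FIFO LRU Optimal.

Answer: 6 5 4

Derivation:
--- FIFO ---
  step 0: ref 1 -> FAULT, frames=[1,-] (faults so far: 1)
  step 1: ref 2 -> FAULT, frames=[1,2] (faults so far: 2)
  step 2: ref 4 -> FAULT, evict 1, frames=[4,2] (faults so far: 3)
  step 3: ref 1 -> FAULT, evict 2, frames=[4,1] (faults so far: 4)
  step 4: ref 1 -> HIT, frames=[4,1] (faults so far: 4)
  step 5: ref 1 -> HIT, frames=[4,1] (faults so far: 4)
  step 6: ref 4 -> HIT, frames=[4,1] (faults so far: 4)
  step 7: ref 3 -> FAULT, evict 4, frames=[3,1] (faults so far: 5)
  step 8: ref 4 -> FAULT, evict 1, frames=[3,4] (faults so far: 6)
  step 9: ref 3 -> HIT, frames=[3,4] (faults so far: 6)
  step 10: ref 3 -> HIT, frames=[3,4] (faults so far: 6)
  FIFO total faults: 6
--- LRU ---
  step 0: ref 1 -> FAULT, frames=[1,-] (faults so far: 1)
  step 1: ref 2 -> FAULT, frames=[1,2] (faults so far: 2)
  step 2: ref 4 -> FAULT, evict 1, frames=[4,2] (faults so far: 3)
  step 3: ref 1 -> FAULT, evict 2, frames=[4,1] (faults so far: 4)
  step 4: ref 1 -> HIT, frames=[4,1] (faults so far: 4)
  step 5: ref 1 -> HIT, frames=[4,1] (faults so far: 4)
  step 6: ref 4 -> HIT, frames=[4,1] (faults so far: 4)
  step 7: ref 3 -> FAULT, evict 1, frames=[4,3] (faults so far: 5)
  step 8: ref 4 -> HIT, frames=[4,3] (faults so far: 5)
  step 9: ref 3 -> HIT, frames=[4,3] (faults so far: 5)
  step 10: ref 3 -> HIT, frames=[4,3] (faults so far: 5)
  LRU total faults: 5
--- Optimal ---
  step 0: ref 1 -> FAULT, frames=[1,-] (faults so far: 1)
  step 1: ref 2 -> FAULT, frames=[1,2] (faults so far: 2)
  step 2: ref 4 -> FAULT, evict 2, frames=[1,4] (faults so far: 3)
  step 3: ref 1 -> HIT, frames=[1,4] (faults so far: 3)
  step 4: ref 1 -> HIT, frames=[1,4] (faults so far: 3)
  step 5: ref 1 -> HIT, frames=[1,4] (faults so far: 3)
  step 6: ref 4 -> HIT, frames=[1,4] (faults so far: 3)
  step 7: ref 3 -> FAULT, evict 1, frames=[3,4] (faults so far: 4)
  step 8: ref 4 -> HIT, frames=[3,4] (faults so far: 4)
  step 9: ref 3 -> HIT, frames=[3,4] (faults so far: 4)
  step 10: ref 3 -> HIT, frames=[3,4] (faults so far: 4)
  Optimal total faults: 4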